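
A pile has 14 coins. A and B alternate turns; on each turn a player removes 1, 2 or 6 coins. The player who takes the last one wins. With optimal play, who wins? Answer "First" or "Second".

Compute winning (W) and losing (L) positions by backward induction:
i:   0  1  2  3  4  5  6  7  8  9 10 11 12 13 14
     L  W  W  L  W  W  W  L  W  W  L  W  W  W  L
Position 14 is L, so the second player wins.

Second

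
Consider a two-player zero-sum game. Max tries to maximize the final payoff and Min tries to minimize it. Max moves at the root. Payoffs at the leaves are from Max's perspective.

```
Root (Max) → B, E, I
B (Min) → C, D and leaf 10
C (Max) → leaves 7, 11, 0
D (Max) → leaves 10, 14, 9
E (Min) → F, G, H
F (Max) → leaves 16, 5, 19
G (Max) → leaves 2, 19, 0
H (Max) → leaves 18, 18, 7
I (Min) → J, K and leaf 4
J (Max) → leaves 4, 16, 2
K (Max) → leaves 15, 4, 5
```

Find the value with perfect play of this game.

C (Max): max(7, 11, 0) = 11
D (Max): max(10, 14, 9) = 14
B (Min): min(11, 14, 10) = 10
F (Max): max(16, 5, 19) = 19
G (Max): max(2, 19, 0) = 19
H (Max): max(18, 18, 7) = 18
E (Min): min(19, 19, 18) = 18
J (Max): max(4, 16, 2) = 16
K (Max): max(15, 4, 5) = 15
I (Min): min(16, 15, 4) = 4
Root (Max): max(10, 18, 4) = 18

18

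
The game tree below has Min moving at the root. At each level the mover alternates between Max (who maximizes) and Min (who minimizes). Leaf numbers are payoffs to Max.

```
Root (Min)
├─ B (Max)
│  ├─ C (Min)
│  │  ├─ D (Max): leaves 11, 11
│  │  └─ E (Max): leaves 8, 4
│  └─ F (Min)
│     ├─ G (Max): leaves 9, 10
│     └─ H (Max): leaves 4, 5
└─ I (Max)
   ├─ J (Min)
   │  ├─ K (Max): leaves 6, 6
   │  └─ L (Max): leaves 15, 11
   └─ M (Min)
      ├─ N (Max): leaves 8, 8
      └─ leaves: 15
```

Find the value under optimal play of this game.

8

D (Max): max(11, 11) = 11
E (Max): max(8, 4) = 8
C (Min): min(11, 8) = 8
G (Max): max(9, 10) = 10
H (Max): max(4, 5) = 5
F (Min): min(10, 5) = 5
B (Max): max(8, 5) = 8
K (Max): max(6, 6) = 6
L (Max): max(15, 11) = 15
J (Min): min(6, 15) = 6
N (Max): max(8, 8) = 8
M (Min): min(8, 15) = 8
I (Max): max(6, 8) = 8
Root (Min): min(8, 8) = 8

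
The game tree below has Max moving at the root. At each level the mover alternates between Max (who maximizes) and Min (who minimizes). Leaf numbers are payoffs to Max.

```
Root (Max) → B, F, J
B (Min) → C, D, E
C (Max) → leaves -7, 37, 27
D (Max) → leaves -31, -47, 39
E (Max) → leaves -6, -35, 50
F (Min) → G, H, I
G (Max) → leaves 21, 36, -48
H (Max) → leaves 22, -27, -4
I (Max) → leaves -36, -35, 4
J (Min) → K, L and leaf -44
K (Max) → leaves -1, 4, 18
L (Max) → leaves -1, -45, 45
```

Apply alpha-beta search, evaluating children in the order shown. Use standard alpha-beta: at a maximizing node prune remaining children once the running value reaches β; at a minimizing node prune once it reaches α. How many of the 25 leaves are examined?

15

C [α=-∞,β=+∞]: v=37
D [α=-∞,β=37]: v=39
E [α=-∞,β=37]: v=50
B [α=-∞,β=+∞]: v=37
G [α=37,β=+∞]: v=36
F [α=37,β=+∞]: v=36 after child 1 ≤ α → α-cutoff, skip 2
K [α=37,β=+∞]: v=18
J [α=37,β=+∞]: v=18 after child 1 ≤ α → α-cutoff, skip 2
Root [α=-∞,β=+∞]: v=37
Leaves evaluated: 15 of 25.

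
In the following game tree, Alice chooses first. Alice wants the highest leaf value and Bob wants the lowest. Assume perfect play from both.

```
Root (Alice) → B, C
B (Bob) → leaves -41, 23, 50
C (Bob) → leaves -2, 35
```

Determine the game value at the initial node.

-2

B (Bob): min(-41, 23, 50) = -41
C (Bob): min(-2, 35) = -2
Root (Alice): max(-41, -2) = -2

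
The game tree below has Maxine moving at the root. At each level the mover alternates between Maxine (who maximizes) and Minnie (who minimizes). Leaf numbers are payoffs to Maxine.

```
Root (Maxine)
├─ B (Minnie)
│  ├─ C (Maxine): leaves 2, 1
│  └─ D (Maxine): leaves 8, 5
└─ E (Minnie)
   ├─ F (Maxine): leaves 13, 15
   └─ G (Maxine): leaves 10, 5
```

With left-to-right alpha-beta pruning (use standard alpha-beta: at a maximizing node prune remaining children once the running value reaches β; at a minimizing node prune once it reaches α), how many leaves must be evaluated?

C [α=-∞,β=+∞]: v=2
D [α=-∞,β=2]: v=8 after child 1 ≥ β → β-cutoff, skip 1
B [α=-∞,β=+∞]: v=2
F [α=2,β=+∞]: v=15
G [α=2,β=15]: v=10
E [α=2,β=+∞]: v=10
Root [α=-∞,β=+∞]: v=10
Leaves evaluated: 7 of 8.

7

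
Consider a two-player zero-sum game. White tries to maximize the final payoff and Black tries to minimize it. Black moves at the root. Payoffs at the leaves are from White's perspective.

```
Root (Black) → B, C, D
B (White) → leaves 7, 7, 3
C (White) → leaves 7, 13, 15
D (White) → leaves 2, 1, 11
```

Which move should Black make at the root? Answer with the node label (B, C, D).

B (White): max(7, 7, 3) = 7
C (White): max(7, 13, 15) = 15
D (White): max(2, 1, 11) = 11
Root (Black): min(7, 15, 11) = 7
Black picks the child with the lowest value: B (value 7).

B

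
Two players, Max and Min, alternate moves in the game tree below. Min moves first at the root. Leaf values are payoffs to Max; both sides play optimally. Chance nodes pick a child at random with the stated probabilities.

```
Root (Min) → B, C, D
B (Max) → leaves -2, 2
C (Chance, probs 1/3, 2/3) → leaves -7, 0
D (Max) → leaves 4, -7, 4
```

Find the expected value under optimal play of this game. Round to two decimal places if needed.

-2.33

B (Max): max(-2, 2) = 2
C (Chance): 1/3·-7 + 2/3·0 = -2.33
D (Max): max(4, -7, 4) = 4
Root (Min): min(2, -2.33, 4) = -2.33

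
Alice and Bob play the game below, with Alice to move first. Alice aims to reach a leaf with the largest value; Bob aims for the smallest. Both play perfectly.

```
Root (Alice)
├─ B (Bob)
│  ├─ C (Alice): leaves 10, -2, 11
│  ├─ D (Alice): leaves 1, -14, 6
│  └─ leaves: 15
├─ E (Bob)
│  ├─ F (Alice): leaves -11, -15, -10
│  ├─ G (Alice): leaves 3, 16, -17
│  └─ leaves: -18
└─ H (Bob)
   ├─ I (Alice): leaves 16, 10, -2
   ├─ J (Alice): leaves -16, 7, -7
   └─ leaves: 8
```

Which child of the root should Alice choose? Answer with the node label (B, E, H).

H

C (Alice): max(10, -2, 11) = 11
D (Alice): max(1, -14, 6) = 6
B (Bob): min(11, 6, 15) = 6
F (Alice): max(-11, -15, -10) = -10
G (Alice): max(3, 16, -17) = 16
E (Bob): min(-10, 16, -18) = -18
I (Alice): max(16, 10, -2) = 16
J (Alice): max(-16, 7, -7) = 7
H (Bob): min(16, 7, 8) = 7
Root (Alice): max(6, -18, 7) = 7
Alice picks the child with the highest value: H (value 7).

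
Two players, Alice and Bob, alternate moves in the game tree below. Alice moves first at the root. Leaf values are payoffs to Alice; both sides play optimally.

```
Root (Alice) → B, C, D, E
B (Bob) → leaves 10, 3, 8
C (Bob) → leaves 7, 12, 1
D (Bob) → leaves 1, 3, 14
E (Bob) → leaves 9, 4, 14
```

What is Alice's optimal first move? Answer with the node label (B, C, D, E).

E

B (Bob): min(10, 3, 8) = 3
C (Bob): min(7, 12, 1) = 1
D (Bob): min(1, 3, 14) = 1
E (Bob): min(9, 4, 14) = 4
Root (Alice): max(3, 1, 1, 4) = 4
Alice picks the child with the highest value: E (value 4).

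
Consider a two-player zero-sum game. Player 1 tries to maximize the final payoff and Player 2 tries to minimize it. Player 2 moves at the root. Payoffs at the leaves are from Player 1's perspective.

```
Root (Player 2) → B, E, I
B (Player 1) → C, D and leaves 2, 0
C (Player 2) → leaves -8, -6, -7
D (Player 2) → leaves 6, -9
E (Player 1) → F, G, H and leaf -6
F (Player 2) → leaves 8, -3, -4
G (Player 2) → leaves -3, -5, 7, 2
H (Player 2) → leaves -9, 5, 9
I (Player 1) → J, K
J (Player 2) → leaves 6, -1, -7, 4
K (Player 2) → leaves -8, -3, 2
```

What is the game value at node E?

F: min(8, -3, -4) = -4
G: min(-3, -5, 7, 2) = -5
H: min(-9, 5, 9) = -9
E: max(-4, -5, -9, -6) = -4

-4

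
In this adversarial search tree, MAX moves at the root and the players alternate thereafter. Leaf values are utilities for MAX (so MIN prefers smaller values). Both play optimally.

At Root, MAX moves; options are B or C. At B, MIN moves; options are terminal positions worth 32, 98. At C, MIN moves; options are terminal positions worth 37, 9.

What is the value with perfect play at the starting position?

32

B (MIN): min(32, 98) = 32
C (MIN): min(37, 9) = 9
Root (MAX): max(32, 9) = 32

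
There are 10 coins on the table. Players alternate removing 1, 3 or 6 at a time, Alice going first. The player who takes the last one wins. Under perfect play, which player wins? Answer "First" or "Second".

First

W/L table (W = player to move can force a win):
i:   0  1  2  3  4  5  6  7  8  9 10
     L  W  L  W  L  W  W  W  W  L  W
Position 10 is W, so the first player wins.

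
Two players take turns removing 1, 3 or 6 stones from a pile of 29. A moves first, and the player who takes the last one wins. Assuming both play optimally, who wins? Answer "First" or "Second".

W/L table (W = player to move can force a win):
i:   0  1  2  3  4  5  6  7  8  9 10 11 12 13 14 15 16 17 18 19 20 21 22 23 24 25 26 27 28 29
     L  W  L  W  L  W  W  W  W  L  W  L  W  L  W  W  W  W  L  W  L  W  L  W  W  W  W  L  W  L
Position 29 is L, so the second player wins.

Second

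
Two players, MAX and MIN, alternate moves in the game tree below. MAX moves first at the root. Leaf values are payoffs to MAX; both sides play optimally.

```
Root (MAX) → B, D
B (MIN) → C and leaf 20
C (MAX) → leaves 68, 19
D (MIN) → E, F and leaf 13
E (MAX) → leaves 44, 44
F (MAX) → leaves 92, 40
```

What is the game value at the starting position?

20

C (MAX): max(68, 19) = 68
B (MIN): min(68, 20) = 20
E (MAX): max(44, 44) = 44
F (MAX): max(92, 40) = 92
D (MIN): min(44, 92, 13) = 13
Root (MAX): max(20, 13) = 20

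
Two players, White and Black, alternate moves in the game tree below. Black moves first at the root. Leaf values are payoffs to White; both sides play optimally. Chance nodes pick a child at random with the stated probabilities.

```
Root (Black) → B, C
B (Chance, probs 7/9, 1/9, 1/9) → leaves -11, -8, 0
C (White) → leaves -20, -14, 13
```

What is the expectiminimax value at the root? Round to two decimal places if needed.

-9.44

B (Chance): 7/9·-11 + 1/9·-8 + 1/9·0 = -9.44
C (White): max(-20, -14, 13) = 13
Root (Black): min(-9.44, 13) = -9.44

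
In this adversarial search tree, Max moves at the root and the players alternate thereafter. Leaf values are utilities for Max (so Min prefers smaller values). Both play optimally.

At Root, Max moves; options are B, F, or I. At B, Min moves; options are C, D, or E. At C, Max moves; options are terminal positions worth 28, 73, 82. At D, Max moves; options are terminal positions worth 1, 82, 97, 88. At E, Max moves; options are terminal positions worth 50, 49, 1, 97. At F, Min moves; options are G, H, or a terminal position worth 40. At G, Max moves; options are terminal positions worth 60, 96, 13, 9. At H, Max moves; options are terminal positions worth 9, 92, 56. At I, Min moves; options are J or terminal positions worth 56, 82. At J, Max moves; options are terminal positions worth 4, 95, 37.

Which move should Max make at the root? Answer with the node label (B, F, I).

C (Max): max(28, 73, 82) = 82
D (Max): max(1, 82, 97, 88) = 97
E (Max): max(50, 49, 1, 97) = 97
B (Min): min(82, 97, 97) = 82
G (Max): max(60, 96, 13, 9) = 96
H (Max): max(9, 92, 56) = 92
F (Min): min(96, 92, 40) = 40
J (Max): max(4, 95, 37) = 95
I (Min): min(95, 56, 82) = 56
Root (Max): max(82, 40, 56) = 82
Max picks the child with the highest value: B (value 82).

B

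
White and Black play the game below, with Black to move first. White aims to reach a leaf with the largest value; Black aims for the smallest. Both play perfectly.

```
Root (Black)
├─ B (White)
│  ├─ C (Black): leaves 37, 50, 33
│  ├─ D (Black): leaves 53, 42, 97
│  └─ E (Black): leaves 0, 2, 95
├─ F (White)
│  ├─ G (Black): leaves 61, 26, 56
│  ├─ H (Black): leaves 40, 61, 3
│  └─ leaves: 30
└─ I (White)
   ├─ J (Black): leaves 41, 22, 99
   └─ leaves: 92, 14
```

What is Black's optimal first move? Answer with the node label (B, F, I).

C (Black): min(37, 50, 33) = 33
D (Black): min(53, 42, 97) = 42
E (Black): min(0, 2, 95) = 0
B (White): max(33, 42, 0) = 42
G (Black): min(61, 26, 56) = 26
H (Black): min(40, 61, 3) = 3
F (White): max(26, 3, 30) = 30
J (Black): min(41, 22, 99) = 22
I (White): max(22, 92, 14) = 92
Root (Black): min(42, 30, 92) = 30
Black picks the child with the lowest value: F (value 30).

F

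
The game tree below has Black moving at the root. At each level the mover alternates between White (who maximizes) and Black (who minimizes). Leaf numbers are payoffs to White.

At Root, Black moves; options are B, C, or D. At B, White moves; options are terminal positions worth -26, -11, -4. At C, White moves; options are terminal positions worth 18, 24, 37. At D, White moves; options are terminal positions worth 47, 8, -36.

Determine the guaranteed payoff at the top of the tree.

B (White): max(-26, -11, -4) = -4
C (White): max(18, 24, 37) = 37
D (White): max(47, 8, -36) = 47
Root (Black): min(-4, 37, 47) = -4

-4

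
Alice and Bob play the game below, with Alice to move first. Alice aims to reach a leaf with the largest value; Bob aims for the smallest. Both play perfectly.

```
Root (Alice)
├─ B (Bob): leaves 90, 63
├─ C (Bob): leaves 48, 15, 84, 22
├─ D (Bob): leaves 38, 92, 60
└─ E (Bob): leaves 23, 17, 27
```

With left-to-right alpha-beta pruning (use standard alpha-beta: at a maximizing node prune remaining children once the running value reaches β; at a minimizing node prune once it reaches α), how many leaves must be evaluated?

B [α=-∞,β=+∞]: v=63
C [α=63,β=+∞]: v=48 after child 1 ≤ α → α-cutoff, skip 3
D [α=63,β=+∞]: v=38 after child 1 ≤ α → α-cutoff, skip 2
E [α=63,β=+∞]: v=23 after child 1 ≤ α → α-cutoff, skip 2
Root [α=-∞,β=+∞]: v=63
Leaves evaluated: 5 of 12.

5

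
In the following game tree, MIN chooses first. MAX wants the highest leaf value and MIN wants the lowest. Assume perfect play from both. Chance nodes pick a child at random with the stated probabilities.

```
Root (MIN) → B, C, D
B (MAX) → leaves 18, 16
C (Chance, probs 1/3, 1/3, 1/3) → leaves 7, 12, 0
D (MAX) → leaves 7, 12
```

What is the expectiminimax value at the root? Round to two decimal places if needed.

6.33

B (MAX): max(18, 16) = 18
C (Chance): 1/3·7 + 1/3·12 + 1/3·0 = 6.33
D (MAX): max(7, 12) = 12
Root (MIN): min(18, 6.33, 12) = 6.33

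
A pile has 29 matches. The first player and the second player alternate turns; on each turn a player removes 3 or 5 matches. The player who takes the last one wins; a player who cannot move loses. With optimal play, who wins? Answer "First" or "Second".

i:   0  1  2  3  4  5  6  7  8  9 10 11 12 13 14 15 16 17 18 19 20 21 22 23 24 25 26 27 28 29
     L  L  L  W  W  W  W  W  L  L  L  W  W  W  W  W  L  L  L  W  W  W  W  W  L  L  L  W  W  W
Position 29 is W, so the first player wins.

First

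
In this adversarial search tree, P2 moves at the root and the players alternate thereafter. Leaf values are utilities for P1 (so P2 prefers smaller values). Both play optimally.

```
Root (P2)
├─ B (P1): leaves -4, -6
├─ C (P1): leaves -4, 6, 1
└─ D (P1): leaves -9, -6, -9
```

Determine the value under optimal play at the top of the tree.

-6

B (P1): max(-4, -6) = -4
C (P1): max(-4, 6, 1) = 6
D (P1): max(-9, -6, -9) = -6
Root (P2): min(-4, 6, -6) = -6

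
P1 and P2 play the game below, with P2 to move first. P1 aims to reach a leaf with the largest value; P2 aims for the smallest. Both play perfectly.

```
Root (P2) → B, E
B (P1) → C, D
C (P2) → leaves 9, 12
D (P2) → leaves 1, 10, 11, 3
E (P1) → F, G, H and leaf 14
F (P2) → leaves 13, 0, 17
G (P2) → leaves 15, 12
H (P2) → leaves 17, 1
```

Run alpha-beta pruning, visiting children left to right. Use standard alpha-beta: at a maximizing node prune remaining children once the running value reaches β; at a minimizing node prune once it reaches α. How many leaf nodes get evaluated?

C [α=-∞,β=+∞]: v=9
D [α=9,β=+∞]: v=1 after child 1 ≤ α → α-cutoff, skip 3
B [α=-∞,β=+∞]: v=9
F [α=-∞,β=9]: v=0
G [α=0,β=9]: v=12
E [α=-∞,β=9]: v=12 after child 2 ≥ β → β-cutoff, skip 2
Root [α=-∞,β=+∞]: v=9
Leaves evaluated: 8 of 14.

8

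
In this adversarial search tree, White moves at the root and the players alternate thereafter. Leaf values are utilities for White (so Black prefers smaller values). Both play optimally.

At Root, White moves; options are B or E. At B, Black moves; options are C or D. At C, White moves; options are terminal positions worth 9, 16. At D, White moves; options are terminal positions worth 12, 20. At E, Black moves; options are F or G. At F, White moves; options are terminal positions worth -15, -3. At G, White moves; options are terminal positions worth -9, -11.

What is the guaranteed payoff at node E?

F: max(-15, -3) = -3
G: max(-9, -11) = -9
E: min(-3, -9) = -9

-9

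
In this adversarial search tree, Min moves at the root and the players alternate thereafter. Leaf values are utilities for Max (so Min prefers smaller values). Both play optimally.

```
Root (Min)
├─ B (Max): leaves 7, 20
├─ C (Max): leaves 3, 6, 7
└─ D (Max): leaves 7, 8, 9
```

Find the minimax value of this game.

B (Max): max(7, 20) = 20
C (Max): max(3, 6, 7) = 7
D (Max): max(7, 8, 9) = 9
Root (Min): min(20, 7, 9) = 7

7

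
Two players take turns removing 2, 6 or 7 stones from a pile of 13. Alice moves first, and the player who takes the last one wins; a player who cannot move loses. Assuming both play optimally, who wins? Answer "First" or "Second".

i:   0  1  2  3  4  5  6  7  8  9 10 11 12 13
     L  L  W  W  L  L  W  W  W  L  W  W  W  L
Position 13 is L, so the second player wins.

Second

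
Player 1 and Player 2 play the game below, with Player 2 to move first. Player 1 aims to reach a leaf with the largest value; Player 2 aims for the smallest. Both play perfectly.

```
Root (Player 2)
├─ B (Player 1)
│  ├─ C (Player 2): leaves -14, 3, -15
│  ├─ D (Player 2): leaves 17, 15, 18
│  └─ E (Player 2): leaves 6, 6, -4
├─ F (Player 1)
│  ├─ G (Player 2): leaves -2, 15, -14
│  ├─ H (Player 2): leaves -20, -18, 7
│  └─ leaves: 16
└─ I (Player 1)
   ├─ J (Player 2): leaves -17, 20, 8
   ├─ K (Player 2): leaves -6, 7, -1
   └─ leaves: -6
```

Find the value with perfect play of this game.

C (Player 2): min(-14, 3, -15) = -15
D (Player 2): min(17, 15, 18) = 15
E (Player 2): min(6, 6, -4) = -4
B (Player 1): max(-15, 15, -4) = 15
G (Player 2): min(-2, 15, -14) = -14
H (Player 2): min(-20, -18, 7) = -20
F (Player 1): max(-14, -20, 16) = 16
J (Player 2): min(-17, 20, 8) = -17
K (Player 2): min(-6, 7, -1) = -6
I (Player 1): max(-17, -6, -6) = -6
Root (Player 2): min(15, 16, -6) = -6

-6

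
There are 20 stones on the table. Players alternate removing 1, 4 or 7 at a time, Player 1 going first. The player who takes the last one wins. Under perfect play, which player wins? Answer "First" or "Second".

W/L table (W = player to move can force a win):
i:   0  1  2  3  4  5  6  7  8  9 10 11 12 13 14 15 16 17 18 19 20
     L  W  L  W  W  L  W  W  L  W  L  W  W  L  W  W  L  W  L  W  W
Position 20 is W, so the first player wins.

First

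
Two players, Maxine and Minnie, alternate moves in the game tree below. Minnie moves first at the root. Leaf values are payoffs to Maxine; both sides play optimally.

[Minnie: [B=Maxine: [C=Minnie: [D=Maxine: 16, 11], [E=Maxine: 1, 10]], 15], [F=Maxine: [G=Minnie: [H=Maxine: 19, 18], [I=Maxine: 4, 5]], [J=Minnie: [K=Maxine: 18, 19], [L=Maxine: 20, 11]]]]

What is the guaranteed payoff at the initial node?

15

D (Maxine): max(16, 11) = 16
E (Maxine): max(1, 10) = 10
C (Minnie): min(16, 10) = 10
B (Maxine): max(10, 15) = 15
H (Maxine): max(19, 18) = 19
I (Maxine): max(4, 5) = 5
G (Minnie): min(19, 5) = 5
K (Maxine): max(18, 19) = 19
L (Maxine): max(20, 11) = 20
J (Minnie): min(19, 20) = 19
F (Maxine): max(5, 19) = 19
Root (Minnie): min(15, 19) = 15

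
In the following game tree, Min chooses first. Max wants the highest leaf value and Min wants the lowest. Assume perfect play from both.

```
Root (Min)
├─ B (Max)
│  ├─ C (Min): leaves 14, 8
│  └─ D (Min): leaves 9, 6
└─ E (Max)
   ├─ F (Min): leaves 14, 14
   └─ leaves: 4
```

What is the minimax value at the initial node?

C (Min): min(14, 8) = 8
D (Min): min(9, 6) = 6
B (Max): max(8, 6) = 8
F (Min): min(14, 14) = 14
E (Max): max(14, 4) = 14
Root (Min): min(8, 14) = 8

8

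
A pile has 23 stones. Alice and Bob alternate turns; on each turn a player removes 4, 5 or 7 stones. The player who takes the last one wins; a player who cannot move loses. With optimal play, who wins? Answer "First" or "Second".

Compute winning (W) and losing (L) positions by backward induction:
i:   0  1  2  3  4  5  6  7  8  9 10 11 12 13 14 15 16 17 18 19 20 21 22 23
     L  L  L  L  W  W  W  W  W  W  W  L  L  L  L  W  W  W  W  W  W  W  L  L
Position 23 is L, so the second player wins.

Second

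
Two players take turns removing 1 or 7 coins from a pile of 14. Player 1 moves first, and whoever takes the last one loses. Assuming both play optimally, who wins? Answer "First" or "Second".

First

Mark each pile size as W (mover wins) or L (mover loses):
i:   0  1  2  3  4  5  6  7  8  9 10 11 12 13 14
     W  L  W  L  W  L  W  L  W  L  W  L  W  L  W
Position 14 is W, so the first player wins.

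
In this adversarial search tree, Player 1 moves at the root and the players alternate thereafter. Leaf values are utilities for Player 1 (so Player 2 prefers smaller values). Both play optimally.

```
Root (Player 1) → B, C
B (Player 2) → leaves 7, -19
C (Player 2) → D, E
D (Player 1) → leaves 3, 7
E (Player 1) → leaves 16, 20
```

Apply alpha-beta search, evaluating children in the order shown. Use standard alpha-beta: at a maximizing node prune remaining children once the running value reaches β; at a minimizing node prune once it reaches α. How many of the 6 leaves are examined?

5

B [α=-∞,β=+∞]: v=-19
D [α=-19,β=+∞]: v=7
E [α=-19,β=7]: v=16 after child 1 ≥ β → β-cutoff, skip 1
C [α=-19,β=+∞]: v=7
Root [α=-∞,β=+∞]: v=7
Leaves evaluated: 5 of 6.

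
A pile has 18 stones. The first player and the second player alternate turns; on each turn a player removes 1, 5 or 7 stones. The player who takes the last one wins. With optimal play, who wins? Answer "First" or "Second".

Second

Mark each pile size as W (mover wins) or L (mover loses):
i:   0  1  2  3  4  5  6  7  8  9 10 11 12 13 14 15 16 17 18
     L  W  L  W  L  W  L  W  L  W  L  W  L  W  L  W  L  W  L
Position 18 is L, so the second player wins.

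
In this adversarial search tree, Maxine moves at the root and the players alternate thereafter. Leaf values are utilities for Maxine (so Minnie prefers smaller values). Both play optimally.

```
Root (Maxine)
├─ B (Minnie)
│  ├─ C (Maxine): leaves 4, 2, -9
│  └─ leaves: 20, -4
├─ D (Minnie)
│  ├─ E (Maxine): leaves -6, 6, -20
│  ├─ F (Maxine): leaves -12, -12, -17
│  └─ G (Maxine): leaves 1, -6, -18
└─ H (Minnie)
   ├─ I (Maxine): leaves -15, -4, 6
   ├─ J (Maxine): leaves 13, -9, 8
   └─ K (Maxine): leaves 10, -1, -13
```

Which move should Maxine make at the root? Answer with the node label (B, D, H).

C (Maxine): max(4, 2, -9) = 4
B (Minnie): min(4, 20, -4) = -4
E (Maxine): max(-6, 6, -20) = 6
F (Maxine): max(-12, -12, -17) = -12
G (Maxine): max(1, -6, -18) = 1
D (Minnie): min(6, -12, 1) = -12
I (Maxine): max(-15, -4, 6) = 6
J (Maxine): max(13, -9, 8) = 13
K (Maxine): max(10, -1, -13) = 10
H (Minnie): min(6, 13, 10) = 6
Root (Maxine): max(-4, -12, 6) = 6
Maxine picks the child with the highest value: H (value 6).

H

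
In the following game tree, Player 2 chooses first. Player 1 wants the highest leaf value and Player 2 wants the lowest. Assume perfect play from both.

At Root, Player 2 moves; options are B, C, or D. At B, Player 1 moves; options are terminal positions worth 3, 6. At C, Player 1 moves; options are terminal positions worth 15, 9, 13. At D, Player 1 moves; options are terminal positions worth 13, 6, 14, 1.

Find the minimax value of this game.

6

B (Player 1): max(3, 6) = 6
C (Player 1): max(15, 9, 13) = 15
D (Player 1): max(13, 6, 14, 1) = 14
Root (Player 2): min(6, 15, 14) = 6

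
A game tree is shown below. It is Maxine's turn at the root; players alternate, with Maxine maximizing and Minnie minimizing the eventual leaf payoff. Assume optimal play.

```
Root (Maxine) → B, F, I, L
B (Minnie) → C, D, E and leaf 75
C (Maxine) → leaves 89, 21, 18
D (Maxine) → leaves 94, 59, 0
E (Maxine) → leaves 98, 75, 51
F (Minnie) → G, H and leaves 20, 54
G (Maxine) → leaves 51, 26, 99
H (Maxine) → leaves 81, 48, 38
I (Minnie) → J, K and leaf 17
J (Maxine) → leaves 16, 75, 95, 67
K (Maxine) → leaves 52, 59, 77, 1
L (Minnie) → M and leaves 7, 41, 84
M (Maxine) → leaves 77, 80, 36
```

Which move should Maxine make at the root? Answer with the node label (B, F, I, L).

B

C (Maxine): max(89, 21, 18) = 89
D (Maxine): max(94, 59, 0) = 94
E (Maxine): max(98, 75, 51) = 98
B (Minnie): min(89, 94, 98, 75) = 75
G (Maxine): max(51, 26, 99) = 99
H (Maxine): max(81, 48, 38) = 81
F (Minnie): min(99, 81, 20, 54) = 20
J (Maxine): max(16, 75, 95, 67) = 95
K (Maxine): max(52, 59, 77, 1) = 77
I (Minnie): min(95, 77, 17) = 17
M (Maxine): max(77, 80, 36) = 80
L (Minnie): min(80, 7, 41, 84) = 7
Root (Maxine): max(75, 20, 17, 7) = 75
Maxine picks the child with the highest value: B (value 75).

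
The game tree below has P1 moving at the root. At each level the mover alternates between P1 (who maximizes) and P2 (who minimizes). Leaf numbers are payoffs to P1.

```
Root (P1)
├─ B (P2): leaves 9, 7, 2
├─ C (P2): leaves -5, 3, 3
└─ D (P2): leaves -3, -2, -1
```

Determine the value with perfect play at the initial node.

2

B (P2): min(9, 7, 2) = 2
C (P2): min(-5, 3, 3) = -5
D (P2): min(-3, -2, -1) = -3
Root (P1): max(2, -5, -3) = 2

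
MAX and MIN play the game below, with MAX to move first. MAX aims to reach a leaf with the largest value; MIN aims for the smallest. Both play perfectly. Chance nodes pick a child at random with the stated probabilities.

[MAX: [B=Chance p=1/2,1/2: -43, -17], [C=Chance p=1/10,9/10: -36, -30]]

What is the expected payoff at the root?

B (Chance): 1/2·-43 + 1/2·-17 = -30
C (Chance): 1/10·-36 + 9/10·-30 = -30.6
Root (MAX): max(-30, -30.6) = -30

-30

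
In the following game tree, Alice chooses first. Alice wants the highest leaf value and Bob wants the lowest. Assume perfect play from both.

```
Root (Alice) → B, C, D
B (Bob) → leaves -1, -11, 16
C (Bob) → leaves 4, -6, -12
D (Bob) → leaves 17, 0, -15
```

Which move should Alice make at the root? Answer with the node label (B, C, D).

B (Bob): min(-1, -11, 16) = -11
C (Bob): min(4, -6, -12) = -12
D (Bob): min(17, 0, -15) = -15
Root (Alice): max(-11, -12, -15) = -11
Alice picks the child with the highest value: B (value -11).

B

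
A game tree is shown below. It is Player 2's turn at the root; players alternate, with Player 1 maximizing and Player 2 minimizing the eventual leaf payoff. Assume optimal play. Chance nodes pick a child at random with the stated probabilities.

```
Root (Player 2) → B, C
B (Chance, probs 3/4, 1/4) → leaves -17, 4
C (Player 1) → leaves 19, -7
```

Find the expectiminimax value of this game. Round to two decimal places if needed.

B (Chance): 3/4·-17 + 1/4·4 = -11.75
C (Player 1): max(19, -7) = 19
Root (Player 2): min(-11.75, 19) = -11.75

-11.75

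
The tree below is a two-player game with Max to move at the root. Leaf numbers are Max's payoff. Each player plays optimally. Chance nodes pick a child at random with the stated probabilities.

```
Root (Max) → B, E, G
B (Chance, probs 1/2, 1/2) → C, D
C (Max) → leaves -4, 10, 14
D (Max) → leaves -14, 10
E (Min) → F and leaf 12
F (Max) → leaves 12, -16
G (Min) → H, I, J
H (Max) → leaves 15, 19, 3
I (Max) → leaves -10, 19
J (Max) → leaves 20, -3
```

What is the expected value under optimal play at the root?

19

C (Max): max(-4, 10, 14) = 14
D (Max): max(-14, 10) = 10
B (Chance): 1/2·14 + 1/2·10 = 12
F (Max): max(12, -16) = 12
E (Min): min(12, 12) = 12
H (Max): max(15, 19, 3) = 19
I (Max): max(-10, 19) = 19
J (Max): max(20, -3) = 20
G (Min): min(19, 19, 20) = 19
Root (Max): max(12, 12, 19) = 19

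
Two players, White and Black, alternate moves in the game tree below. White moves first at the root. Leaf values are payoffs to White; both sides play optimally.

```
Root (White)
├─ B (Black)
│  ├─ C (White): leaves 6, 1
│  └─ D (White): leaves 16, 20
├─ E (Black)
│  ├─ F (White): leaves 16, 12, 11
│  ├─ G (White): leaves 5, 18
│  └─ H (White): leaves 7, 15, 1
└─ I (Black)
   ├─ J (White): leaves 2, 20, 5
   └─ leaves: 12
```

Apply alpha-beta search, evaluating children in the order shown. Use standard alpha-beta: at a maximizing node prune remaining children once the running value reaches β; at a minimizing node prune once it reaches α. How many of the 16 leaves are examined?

C [α=-∞,β=+∞]: v=6
D [α=-∞,β=6]: v=16 after child 1 ≥ β → β-cutoff, skip 1
B [α=-∞,β=+∞]: v=6
F [α=6,β=+∞]: v=16
G [α=6,β=16]: v=18
H [α=6,β=16]: v=15
E [α=6,β=+∞]: v=15
J [α=15,β=+∞]: v=20
I [α=15,β=+∞]: v=12
Root [α=-∞,β=+∞]: v=15
Leaves evaluated: 15 of 16.

15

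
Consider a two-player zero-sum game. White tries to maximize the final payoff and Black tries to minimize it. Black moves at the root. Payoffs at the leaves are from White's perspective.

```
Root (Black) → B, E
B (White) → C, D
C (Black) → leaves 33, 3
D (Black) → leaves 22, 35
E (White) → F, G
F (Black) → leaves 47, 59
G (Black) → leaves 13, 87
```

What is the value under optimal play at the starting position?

22

C (Black): min(33, 3) = 3
D (Black): min(22, 35) = 22
B (White): max(3, 22) = 22
F (Black): min(47, 59) = 47
G (Black): min(13, 87) = 13
E (White): max(47, 13) = 47
Root (Black): min(22, 47) = 22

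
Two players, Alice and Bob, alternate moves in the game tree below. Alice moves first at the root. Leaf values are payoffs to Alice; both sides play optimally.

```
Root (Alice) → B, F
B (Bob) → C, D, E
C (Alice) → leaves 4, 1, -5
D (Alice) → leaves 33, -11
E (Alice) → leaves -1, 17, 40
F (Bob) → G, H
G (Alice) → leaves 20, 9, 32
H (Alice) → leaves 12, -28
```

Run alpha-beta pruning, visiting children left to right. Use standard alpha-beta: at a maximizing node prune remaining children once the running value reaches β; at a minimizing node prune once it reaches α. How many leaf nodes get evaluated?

C [α=-∞,β=+∞]: v=4
D [α=-∞,β=4]: v=33 after child 1 ≥ β → β-cutoff, skip 1
E [α=-∞,β=4]: v=17 after child 2 ≥ β → β-cutoff, skip 1
B [α=-∞,β=+∞]: v=4
G [α=4,β=+∞]: v=32
H [α=4,β=32]: v=12
F [α=4,β=+∞]: v=12
Root [α=-∞,β=+∞]: v=12
Leaves evaluated: 11 of 13.

11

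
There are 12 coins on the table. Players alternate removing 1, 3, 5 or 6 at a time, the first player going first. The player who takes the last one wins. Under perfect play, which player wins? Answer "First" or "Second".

Mark each pile size as W (mover wins) or L (mover loses):
i:   0  1  2  3  4  5  6  7  8  9 10 11 12
     L  W  L  W  L  W  W  W  W  W  W  L  W
Position 12 is W, so the first player wins.

First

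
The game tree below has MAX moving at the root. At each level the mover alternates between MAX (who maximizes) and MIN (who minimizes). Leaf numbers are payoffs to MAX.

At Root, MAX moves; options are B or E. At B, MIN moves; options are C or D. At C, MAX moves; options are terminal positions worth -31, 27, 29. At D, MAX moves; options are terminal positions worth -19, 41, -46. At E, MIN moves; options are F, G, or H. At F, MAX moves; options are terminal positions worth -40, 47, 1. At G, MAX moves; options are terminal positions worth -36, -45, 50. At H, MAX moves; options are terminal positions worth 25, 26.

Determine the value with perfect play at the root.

C (MAX): max(-31, 27, 29) = 29
D (MAX): max(-19, 41, -46) = 41
B (MIN): min(29, 41) = 29
F (MAX): max(-40, 47, 1) = 47
G (MAX): max(-36, -45, 50) = 50
H (MAX): max(25, 26) = 26
E (MIN): min(47, 50, 26) = 26
Root (MAX): max(29, 26) = 29

29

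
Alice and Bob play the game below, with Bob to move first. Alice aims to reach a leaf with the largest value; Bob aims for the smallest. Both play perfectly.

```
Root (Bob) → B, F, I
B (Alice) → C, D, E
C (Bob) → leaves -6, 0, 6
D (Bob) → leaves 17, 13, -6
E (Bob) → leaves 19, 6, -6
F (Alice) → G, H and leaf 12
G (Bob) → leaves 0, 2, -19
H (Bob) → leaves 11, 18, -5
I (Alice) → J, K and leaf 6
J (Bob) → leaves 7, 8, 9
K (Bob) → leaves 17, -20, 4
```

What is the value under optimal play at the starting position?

-6

C (Bob): min(-6, 0, 6) = -6
D (Bob): min(17, 13, -6) = -6
E (Bob): min(19, 6, -6) = -6
B (Alice): max(-6, -6, -6) = -6
G (Bob): min(0, 2, -19) = -19
H (Bob): min(11, 18, -5) = -5
F (Alice): max(-19, -5, 12) = 12
J (Bob): min(7, 8, 9) = 7
K (Bob): min(17, -20, 4) = -20
I (Alice): max(7, -20, 6) = 7
Root (Bob): min(-6, 12, 7) = -6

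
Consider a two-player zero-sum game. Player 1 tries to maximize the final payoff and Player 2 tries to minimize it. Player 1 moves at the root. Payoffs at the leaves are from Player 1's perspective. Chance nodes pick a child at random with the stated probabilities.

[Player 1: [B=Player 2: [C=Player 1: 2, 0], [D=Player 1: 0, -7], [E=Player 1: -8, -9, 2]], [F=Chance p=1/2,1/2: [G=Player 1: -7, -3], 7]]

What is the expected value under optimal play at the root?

2

C (Player 1): max(2, 0) = 2
D (Player 1): max(0, -7) = 0
E (Player 1): max(-8, -9, 2) = 2
B (Player 2): min(2, 0, 2) = 0
G (Player 1): max(-7, -3) = -3
F (Chance): 1/2·-3 + 1/2·7 = 2
Root (Player 1): max(0, 2) = 2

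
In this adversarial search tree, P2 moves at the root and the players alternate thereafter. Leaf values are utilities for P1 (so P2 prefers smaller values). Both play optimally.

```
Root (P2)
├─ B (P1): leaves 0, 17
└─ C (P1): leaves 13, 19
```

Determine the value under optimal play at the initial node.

17

B (P1): max(0, 17) = 17
C (P1): max(13, 19) = 19
Root (P2): min(17, 19) = 17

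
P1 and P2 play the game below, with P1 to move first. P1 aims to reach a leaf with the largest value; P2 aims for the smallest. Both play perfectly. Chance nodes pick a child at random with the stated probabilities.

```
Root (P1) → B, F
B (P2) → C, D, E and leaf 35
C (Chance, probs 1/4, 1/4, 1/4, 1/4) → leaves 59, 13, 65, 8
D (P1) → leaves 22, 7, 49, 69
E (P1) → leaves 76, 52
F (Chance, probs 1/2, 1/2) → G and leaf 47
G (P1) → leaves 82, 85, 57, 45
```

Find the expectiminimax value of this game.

66

C (Chance): 1/4·59 + 1/4·13 + 1/4·65 + 1/4·8 = 36.25
D (P1): max(22, 7, 49, 69) = 69
E (P1): max(76, 52) = 76
B (P2): min(36.25, 69, 76, 35) = 35
G (P1): max(82, 85, 57, 45) = 85
F (Chance): 1/2·85 + 1/2·47 = 66
Root (P1): max(35, 66) = 66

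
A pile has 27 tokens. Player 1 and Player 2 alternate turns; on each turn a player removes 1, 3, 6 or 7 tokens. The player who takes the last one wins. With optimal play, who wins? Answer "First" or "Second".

Mark each pile size as W (mover wins) or L (mover loses):
i:   0  1  2  3  4  5  6  7  8  9 10 11 12 13 14 15 16 17 18 19 20 21 22 23 24 25 26 27
     L  W  L  W  L  W  W  W  W  W  W  W  L  W  L  W  L  W  W  W  W  W  W  W  L  W  L  W
Position 27 is W, so the first player wins.

First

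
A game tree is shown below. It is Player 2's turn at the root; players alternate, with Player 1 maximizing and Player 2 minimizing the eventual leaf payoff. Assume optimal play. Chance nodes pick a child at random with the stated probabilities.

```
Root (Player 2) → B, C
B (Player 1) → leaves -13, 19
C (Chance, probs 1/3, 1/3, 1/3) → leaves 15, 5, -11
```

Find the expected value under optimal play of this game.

3

B (Player 1): max(-13, 19) = 19
C (Chance): 1/3·15 + 1/3·5 + 1/3·-11 = 3
Root (Player 2): min(19, 3) = 3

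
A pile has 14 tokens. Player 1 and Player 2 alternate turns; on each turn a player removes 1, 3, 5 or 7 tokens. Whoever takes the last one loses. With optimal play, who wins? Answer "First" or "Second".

First

Compute winning (W) and losing (L) positions by backward induction:
i:   0  1  2  3  4  5  6  7  8  9 10 11 12 13 14
     W  L  W  L  W  L  W  L  W  L  W  L  W  L  W
Position 14 is W, so the first player wins.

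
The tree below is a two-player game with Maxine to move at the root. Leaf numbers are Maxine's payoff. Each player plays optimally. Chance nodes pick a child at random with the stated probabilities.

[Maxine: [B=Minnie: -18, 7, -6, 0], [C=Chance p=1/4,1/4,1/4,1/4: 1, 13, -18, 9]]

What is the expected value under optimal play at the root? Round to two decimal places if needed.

B (Minnie): min(-18, 7, -6, 0) = -18
C (Chance): 1/4·1 + 1/4·13 + 1/4·-18 + 1/4·9 = 1.25
Root (Maxine): max(-18, 1.25) = 1.25

1.25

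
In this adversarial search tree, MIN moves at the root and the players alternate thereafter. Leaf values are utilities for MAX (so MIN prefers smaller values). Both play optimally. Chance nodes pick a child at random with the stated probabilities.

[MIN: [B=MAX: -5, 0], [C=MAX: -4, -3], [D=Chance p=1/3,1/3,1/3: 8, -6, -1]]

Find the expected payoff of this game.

-3

B (MAX): max(-5, 0) = 0
C (MAX): max(-4, -3) = -3
D (Chance): 1/3·8 + 1/3·-6 + 1/3·-1 = 0.33
Root (MIN): min(0, -3, 0.33) = -3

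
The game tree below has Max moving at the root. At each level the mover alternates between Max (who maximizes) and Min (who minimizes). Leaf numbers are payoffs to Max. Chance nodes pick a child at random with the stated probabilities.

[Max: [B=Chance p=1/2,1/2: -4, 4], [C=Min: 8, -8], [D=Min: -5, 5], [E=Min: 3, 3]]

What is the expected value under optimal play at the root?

3

B (Chance): 1/2·-4 + 1/2·4 = 0
C (Min): min(8, -8) = -8
D (Min): min(-5, 5) = -5
E (Min): min(3, 3) = 3
Root (Max): max(0, -8, -5, 3) = 3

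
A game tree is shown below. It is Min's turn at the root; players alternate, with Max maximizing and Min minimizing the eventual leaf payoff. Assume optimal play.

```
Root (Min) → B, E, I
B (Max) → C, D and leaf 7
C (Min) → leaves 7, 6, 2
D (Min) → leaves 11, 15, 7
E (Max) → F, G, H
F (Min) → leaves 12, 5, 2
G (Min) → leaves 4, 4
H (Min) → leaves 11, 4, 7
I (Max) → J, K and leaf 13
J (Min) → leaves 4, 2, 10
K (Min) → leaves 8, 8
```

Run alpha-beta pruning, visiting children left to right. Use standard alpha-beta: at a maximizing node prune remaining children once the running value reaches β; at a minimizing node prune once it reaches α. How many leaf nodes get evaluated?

C [α=-∞,β=+∞]: v=2
D [α=2,β=+∞]: v=7
B [α=-∞,β=+∞]: v=7
F [α=-∞,β=7]: v=2
G [α=2,β=7]: v=4
H [α=4,β=7]: v=4 after child 2 ≤ α → α-cutoff, skip 1
E [α=-∞,β=7]: v=4
J [α=-∞,β=4]: v=2
K [α=2,β=4]: v=8
I [α=-∞,β=4]: v=8 after child 2 ≥ β → β-cutoff, skip 1
Root [α=-∞,β=+∞]: v=4
Leaves evaluated: 19 of 21.

19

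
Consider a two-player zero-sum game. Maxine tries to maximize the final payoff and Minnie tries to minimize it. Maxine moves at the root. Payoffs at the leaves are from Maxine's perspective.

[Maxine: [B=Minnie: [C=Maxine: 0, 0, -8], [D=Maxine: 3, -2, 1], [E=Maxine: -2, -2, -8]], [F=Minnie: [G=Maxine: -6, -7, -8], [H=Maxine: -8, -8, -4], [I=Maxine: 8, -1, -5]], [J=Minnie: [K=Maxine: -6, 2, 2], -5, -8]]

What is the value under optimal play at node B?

-2

C: max(0, 0, -8) = 0
D: max(3, -2, 1) = 3
E: max(-2, -2, -8) = -2
B: min(0, 3, -2) = -2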